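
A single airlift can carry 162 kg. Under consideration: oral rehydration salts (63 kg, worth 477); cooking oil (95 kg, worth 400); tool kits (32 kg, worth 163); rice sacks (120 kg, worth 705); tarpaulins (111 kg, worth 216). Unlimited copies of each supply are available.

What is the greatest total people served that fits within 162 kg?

Ranking by ratio (people served/kg): oral rehydration salts 7.57, rice sacks 5.88, tool kits 5.09.
Taking 2×oral rehydration salts + tool kits: 158 kg used, 1117 in people served.
Nothing else within 162 kg beats 1117.

1117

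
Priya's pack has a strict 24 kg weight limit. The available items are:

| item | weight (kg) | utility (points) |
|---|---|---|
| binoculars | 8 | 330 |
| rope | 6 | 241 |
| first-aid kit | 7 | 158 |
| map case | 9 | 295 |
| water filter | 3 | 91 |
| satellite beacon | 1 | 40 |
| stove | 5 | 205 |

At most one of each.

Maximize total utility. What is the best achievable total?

907

Ranking by ratio (utility/kg): binoculars 41.25, stove 41.00, rope 40.17, satellite beacon 40.00.
The ratio ordering already packs tightly: binoculars + rope + water filter + satellite beacon + stove, 23 kg, 907.
No other feasible combination exceeds 907.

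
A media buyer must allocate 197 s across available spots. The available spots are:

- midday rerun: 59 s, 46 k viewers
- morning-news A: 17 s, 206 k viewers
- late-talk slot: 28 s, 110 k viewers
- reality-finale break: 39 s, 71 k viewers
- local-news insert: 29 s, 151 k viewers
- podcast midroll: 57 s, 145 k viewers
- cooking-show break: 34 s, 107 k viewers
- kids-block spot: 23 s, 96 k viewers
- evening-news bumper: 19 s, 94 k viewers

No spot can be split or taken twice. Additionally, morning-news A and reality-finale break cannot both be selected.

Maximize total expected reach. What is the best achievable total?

815

Ranking by ratio (expected reach/s): morning-news A 12.12, local-news insert 5.21, evening-news bumper 4.95.
Taking morning-news A + late-talk slot + local-news insert + podcast midroll + cooking-show break + kids-block spot: 188 s used, 815 in expected reach.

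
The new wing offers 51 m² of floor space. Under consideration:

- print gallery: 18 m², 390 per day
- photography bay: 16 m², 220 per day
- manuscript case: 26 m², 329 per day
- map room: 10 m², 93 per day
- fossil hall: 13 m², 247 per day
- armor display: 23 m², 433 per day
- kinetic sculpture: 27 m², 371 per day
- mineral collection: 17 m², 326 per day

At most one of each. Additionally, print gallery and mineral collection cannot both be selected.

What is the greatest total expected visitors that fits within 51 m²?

916

Taking print gallery + map room + armor display: 51 m² used, 916 in expected visitors.
Runner-up print gallery + photography bay + fossil hall tops out at 857.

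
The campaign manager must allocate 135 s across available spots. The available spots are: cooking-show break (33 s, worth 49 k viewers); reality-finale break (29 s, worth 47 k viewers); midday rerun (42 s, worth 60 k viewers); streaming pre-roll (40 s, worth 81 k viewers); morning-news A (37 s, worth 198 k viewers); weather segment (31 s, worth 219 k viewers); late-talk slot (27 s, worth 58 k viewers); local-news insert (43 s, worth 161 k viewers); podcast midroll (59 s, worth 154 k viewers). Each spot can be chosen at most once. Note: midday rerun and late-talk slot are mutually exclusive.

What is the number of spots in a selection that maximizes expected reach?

The maximum expected reach within 135 s is 578.
One optimal bundle: morning-news A + weather segment + local-news insert (111 s).
All optima have 3 spots.

3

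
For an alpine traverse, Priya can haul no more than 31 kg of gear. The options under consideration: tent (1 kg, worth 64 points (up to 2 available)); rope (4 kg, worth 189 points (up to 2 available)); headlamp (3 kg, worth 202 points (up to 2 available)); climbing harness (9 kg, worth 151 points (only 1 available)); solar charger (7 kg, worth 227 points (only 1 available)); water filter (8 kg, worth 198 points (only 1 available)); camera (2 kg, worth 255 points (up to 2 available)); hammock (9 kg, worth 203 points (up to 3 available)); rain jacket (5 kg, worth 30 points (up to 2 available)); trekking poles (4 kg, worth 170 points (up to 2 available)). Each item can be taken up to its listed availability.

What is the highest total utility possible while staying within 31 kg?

1817

Taking the top-ratio items first gives 2×tent + 2×rope + 2×headlamp + 2×camera + 2×trekking poles for 1760 (28 kg).
Dropping trekking poles frees 4 kg; slotting in solar charger (7 kg) lifts the total to 1817 at 31 kg.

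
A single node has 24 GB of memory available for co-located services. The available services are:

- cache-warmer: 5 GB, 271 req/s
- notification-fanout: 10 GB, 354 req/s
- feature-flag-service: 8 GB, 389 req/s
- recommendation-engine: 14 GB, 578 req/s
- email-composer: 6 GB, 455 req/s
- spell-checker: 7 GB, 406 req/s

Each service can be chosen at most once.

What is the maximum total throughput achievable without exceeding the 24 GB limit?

The ratio heuristic lands on cache-warmer + email-composer + spell-checker (1132) but leaves 6 GB idle.
Dropping cache-warmer frees 5 GB; slotting in feature-flag-service (8 GB) lifts the total to 1250 at 21 GB.

1250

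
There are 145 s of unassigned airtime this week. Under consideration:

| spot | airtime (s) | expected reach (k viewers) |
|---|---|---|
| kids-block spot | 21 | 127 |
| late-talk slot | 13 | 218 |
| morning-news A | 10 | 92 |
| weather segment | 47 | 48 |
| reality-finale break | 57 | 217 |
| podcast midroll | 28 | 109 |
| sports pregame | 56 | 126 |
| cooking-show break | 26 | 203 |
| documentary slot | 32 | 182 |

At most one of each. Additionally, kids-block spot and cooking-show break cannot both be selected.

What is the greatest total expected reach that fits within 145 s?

By expected reach per s: late-talk slot 16.77, morning-news A 9.20, cooking-show break 7.81 lead.
Best packing: late-talk slot + morning-news A + reality-finale break + cooking-show break + documentary slot — 138 s, 912 total.
That's the maximum — no feasible swap from here does better than 912.

912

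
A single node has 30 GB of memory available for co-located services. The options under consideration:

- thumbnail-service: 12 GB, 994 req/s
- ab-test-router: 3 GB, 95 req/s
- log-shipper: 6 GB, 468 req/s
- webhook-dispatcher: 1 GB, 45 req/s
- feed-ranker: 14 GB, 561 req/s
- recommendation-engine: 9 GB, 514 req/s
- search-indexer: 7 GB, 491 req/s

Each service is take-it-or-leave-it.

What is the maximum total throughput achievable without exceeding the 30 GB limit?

2093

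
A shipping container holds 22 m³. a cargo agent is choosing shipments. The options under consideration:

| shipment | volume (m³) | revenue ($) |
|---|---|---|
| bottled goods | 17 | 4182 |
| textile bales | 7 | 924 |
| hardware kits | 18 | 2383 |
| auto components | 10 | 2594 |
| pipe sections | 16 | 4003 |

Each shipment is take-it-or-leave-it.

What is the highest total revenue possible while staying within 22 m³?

4182

The ratio heuristic lands on textile bales + auto components (3518) but leaves 5 m³ idle.
Dropping textile bales and auto components frees 17 m³; slotting in bottled goods (17 m³) lifts the total to 4182 at 17 m³.
Nothing else within 22 m³ beats 4182.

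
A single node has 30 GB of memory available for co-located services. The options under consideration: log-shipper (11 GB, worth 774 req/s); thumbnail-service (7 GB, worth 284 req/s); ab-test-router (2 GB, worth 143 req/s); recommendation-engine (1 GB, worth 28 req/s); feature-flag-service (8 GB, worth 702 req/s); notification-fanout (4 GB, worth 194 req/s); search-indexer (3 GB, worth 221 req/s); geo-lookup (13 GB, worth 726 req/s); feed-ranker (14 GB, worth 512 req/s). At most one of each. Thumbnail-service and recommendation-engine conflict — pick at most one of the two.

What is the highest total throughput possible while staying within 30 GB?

2062

Ranking by ratio (throughput/GB): feature-flag-service 87.75, search-indexer 73.67, ab-test-router 71.50.
Log-shipper + ab-test-router + recommendation-engine + feature-flag-service + notification-fanout + search-indexer uses 29 of the 30 GB and totals 2062.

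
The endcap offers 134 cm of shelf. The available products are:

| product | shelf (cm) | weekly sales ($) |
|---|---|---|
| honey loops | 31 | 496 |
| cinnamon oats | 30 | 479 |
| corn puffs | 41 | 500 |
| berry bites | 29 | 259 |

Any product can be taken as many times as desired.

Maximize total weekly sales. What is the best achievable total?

Ranking by ratio (weekly sales/cm): honey loops 16.00, cinnamon oats 15.97, corn puffs 12.20, berry bites 8.93.
The ratio heuristic lands on 4×honey loops (1984) but leaves 10 cm idle.
The 31 cm tied up in honey loops is better spent on corn puffs — total rises to 1988 (134 cm).
Nothing else within 134 cm beats 1988.

1988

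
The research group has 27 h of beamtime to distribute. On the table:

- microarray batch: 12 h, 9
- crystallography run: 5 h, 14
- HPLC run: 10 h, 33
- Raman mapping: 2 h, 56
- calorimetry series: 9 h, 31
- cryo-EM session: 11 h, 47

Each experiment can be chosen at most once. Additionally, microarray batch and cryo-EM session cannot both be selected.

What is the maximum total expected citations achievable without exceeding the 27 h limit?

The ratio ordering already packs tightly: crystallography run + Raman mapping + calorimetry series + cryo-EM session, 27 h, 148.
Runner-up HPLC run + Raman mapping + cryo-EM session tops out at 136.

148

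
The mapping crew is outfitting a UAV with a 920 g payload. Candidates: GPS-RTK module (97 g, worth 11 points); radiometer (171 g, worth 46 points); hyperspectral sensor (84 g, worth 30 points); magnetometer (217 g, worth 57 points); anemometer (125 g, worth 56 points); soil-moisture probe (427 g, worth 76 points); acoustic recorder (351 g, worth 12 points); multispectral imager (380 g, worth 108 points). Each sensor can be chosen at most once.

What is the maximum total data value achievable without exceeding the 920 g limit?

Taking the top-ratio sensors first gives GPS-RTK module + radiometer + hyperspectral sensor + anemometer + multispectral imager for 251 (857 g).
Dropping GPS-RTK module and hyperspectral sensor frees 181 g; slotting in magnetometer (217 g) lifts the total to 267 at 893 g.

267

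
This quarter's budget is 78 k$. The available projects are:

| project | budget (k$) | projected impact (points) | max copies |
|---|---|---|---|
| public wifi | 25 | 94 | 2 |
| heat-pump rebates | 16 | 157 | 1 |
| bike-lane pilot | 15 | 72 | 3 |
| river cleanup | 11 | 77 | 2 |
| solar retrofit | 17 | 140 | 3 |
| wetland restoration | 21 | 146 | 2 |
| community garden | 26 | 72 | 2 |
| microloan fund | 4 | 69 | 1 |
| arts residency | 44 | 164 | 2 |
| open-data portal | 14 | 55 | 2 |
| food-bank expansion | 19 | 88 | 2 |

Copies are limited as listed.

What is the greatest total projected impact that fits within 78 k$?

Density check — microloan fund 17.25, heat-pump rebates 9.81, solar retrofit 8.24 are the best per k$.
Filling by ratio: heat-pump rebates + 3×solar retrofit + microloan fund for 646, with 7 k$ left unused.
The 17 k$ tied up in solar retrofit is better spent on 2×river cleanup — total rises to 660 (76 k$).
Nothing else within 78 k$ beats 660.

660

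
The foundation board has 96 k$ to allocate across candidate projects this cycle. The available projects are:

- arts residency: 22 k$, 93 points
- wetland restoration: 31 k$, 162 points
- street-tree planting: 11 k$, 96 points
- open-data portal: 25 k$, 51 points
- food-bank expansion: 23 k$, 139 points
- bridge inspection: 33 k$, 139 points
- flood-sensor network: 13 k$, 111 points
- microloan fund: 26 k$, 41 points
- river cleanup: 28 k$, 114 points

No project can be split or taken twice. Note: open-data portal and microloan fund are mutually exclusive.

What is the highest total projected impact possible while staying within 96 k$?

526

Greedy by ratio would take wetland restoration + street-tree planting + food-bank expansion + flood-sensor network: 78 k$ used, total 508.
Replace street-tree planting with river cleanup: the trade gains 18 net, giving 526 at 95 k$.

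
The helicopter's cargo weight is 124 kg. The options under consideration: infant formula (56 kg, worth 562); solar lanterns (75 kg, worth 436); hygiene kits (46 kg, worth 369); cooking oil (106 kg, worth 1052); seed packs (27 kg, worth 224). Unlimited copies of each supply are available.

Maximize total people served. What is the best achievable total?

1124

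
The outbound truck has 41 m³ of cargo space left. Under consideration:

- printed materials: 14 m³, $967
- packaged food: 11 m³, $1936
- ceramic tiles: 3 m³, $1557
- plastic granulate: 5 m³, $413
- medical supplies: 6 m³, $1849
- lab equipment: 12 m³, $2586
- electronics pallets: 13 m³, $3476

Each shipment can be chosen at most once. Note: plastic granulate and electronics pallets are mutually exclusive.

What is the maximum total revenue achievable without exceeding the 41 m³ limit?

Ranking by ratio (revenue/m³): ceramic tiles 519.00, medical supplies 308.17, electronics pallets 267.38.
Taking packaged food + ceramic tiles + lab equipment + electronics pallets: 39 m³ used, 9555 in revenue.
Runner-up ceramic tiles + medical supplies + lab equipment + electronics pallets tops out at 9468.

9555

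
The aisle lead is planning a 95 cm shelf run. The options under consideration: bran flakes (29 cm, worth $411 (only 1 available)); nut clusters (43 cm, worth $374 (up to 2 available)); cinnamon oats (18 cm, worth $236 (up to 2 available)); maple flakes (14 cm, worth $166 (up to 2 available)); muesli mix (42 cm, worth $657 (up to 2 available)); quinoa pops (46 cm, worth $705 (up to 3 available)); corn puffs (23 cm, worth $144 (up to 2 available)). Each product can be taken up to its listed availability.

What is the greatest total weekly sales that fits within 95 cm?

1410

Taking the top-ratio products first gives 2×muesli mix for 1314 (84 cm).
Dropping 2×muesli mix frees 84 cm; slotting in 2×quinoa pops (92 cm) lifts the total to 1410 at 92 cm.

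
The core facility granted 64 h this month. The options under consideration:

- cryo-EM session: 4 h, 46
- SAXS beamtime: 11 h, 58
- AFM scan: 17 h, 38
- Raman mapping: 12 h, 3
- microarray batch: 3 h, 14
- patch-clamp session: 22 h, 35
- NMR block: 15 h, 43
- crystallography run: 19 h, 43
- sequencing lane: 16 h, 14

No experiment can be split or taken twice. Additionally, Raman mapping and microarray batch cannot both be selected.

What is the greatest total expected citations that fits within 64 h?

204

Cryo-EM session + SAXS beamtime + microarray batch + NMR block + crystallography run uses 52 of the 64 h and totals 204.
Every other selection either busts 64 h or breaks a pairing rule or fails to beat 204.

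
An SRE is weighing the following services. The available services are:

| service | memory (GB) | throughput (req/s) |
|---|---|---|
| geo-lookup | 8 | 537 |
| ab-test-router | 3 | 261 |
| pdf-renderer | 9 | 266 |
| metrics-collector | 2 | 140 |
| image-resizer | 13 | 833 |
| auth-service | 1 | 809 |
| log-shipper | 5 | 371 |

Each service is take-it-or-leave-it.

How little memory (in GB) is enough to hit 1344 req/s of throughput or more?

9

Look for the lowest-memory combination reaching 1344.
geo-lookup + auth-service reaches 1346 using 9 GB.
Below 9 GB the best achievable stays under 1344.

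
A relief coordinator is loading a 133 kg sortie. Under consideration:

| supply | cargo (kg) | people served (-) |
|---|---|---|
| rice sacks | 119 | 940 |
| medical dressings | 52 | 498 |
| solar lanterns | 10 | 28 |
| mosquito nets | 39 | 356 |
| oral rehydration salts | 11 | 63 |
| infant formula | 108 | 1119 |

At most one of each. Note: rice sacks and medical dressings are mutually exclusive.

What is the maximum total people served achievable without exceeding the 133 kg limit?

Solar lanterns + oral rehydration salts + infant formula uses 129 of the 133 kg and totals 1210.
Runner-up oral rehydration salts + infant formula tops out at 1182.

1210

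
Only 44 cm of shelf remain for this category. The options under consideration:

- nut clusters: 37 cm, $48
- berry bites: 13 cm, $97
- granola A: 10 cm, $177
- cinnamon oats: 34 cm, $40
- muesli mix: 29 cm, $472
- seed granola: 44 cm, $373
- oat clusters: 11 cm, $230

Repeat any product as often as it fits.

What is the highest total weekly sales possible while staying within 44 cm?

920

Density check — oat clusters 20.91, granola A 17.70, muesli mix 16.28 are the best per cm.
The ratio ordering already packs tightly: 4×oat clusters, 44 cm, 920.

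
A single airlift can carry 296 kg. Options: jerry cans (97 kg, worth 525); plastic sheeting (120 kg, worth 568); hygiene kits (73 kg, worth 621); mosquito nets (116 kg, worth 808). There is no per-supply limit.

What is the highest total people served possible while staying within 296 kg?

2484

Density check — hygiene kits 8.51, mosquito nets 6.97, jerry cans 5.41, plastic sheeting 4.73 are the best per kg.
Taking 4×hygiene kits: 292 kg used, 2484 in people served.
Nothing else within 296 kg beats 2484.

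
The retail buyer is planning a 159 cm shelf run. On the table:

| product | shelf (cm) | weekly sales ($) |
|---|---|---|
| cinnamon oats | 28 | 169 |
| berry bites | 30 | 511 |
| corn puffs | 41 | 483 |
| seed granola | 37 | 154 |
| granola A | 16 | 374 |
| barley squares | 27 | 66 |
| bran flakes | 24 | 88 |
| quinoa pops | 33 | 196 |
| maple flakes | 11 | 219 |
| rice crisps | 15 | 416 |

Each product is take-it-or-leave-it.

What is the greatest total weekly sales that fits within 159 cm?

Taking the top-ratio products first gives cinnamon oats + berry bites + corn puffs + granola A + maple flakes + rice crisps for 2172 (141 cm).
The 28 cm tied up in cinnamon oats is better spent on quinoa pops — total rises to 2199 (146 cm).

2199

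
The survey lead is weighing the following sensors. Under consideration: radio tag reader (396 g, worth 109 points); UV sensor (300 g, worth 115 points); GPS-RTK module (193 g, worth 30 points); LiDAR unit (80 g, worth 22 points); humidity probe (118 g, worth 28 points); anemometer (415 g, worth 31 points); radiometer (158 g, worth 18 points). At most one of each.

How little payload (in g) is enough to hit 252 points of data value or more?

Minimise g subject to total data value ≥ 252.
Taking radio tag reader + UV sensor + humidity probe gives 252 (≥ 252) for 814 g.
No combination under 814 g hits 252.

814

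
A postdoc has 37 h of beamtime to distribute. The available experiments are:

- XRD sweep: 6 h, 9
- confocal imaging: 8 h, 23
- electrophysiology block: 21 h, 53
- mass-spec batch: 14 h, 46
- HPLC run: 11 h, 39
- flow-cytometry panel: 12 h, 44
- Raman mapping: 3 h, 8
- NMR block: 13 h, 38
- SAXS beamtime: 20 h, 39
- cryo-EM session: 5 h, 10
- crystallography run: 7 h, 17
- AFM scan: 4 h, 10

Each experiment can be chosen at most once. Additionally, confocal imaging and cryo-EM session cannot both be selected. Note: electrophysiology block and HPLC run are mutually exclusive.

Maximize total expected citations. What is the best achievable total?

Best packing: mass-spec batch + HPLC run + flow-cytometry panel — 37 h, 129 total.
Every other selection either busts 37 h or breaks a pairing rule or fails to beat 129.

129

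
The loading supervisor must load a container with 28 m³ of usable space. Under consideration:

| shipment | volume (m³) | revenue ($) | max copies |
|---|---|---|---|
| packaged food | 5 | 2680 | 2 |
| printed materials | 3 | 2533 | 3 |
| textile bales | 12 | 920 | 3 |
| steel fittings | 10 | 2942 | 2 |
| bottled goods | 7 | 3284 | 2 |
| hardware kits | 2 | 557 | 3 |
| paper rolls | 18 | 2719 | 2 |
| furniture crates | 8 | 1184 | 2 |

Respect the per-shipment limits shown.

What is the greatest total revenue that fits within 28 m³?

Taking the top-ratio shipments first gives 2×packaged food + 3×printed materials + bottled goods + hardware kits for 16800 (28 m³).
The 7 m³ tied up in packaged food and hardware kits is better spent on bottled goods — total rises to 16847 (28 m³).
Every other selection either busts 28 m³ or exceeds an availability limit or fails to beat 16847.

16847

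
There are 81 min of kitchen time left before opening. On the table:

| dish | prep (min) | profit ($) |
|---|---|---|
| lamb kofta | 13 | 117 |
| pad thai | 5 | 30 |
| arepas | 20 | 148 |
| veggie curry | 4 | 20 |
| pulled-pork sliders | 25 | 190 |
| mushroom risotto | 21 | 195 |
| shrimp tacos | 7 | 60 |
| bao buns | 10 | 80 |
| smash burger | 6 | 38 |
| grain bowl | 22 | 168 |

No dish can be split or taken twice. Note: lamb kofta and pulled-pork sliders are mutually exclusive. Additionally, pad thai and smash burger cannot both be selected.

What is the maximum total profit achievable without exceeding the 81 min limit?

Best packing: lamb kofta + arepas + veggie curry + mushroom risotto + shrimp tacos + bao buns + smash burger — 81 min, 658 total.

658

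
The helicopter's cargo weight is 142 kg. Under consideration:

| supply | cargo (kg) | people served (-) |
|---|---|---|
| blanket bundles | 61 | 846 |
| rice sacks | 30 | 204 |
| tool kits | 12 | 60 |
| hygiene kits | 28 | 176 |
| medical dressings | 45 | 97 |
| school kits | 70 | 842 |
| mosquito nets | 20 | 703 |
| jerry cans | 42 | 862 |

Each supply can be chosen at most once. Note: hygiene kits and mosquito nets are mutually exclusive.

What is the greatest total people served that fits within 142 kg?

2471

By people served per kg: mosquito nets 35.15, jerry cans 20.52, blanket bundles 13.87, school kits 12.03 lead.
Blanket bundles + tool kits + mosquito nets + jerry cans uses 135 of the 142 kg and totals 2471.
No other feasible combination exceeds 2471.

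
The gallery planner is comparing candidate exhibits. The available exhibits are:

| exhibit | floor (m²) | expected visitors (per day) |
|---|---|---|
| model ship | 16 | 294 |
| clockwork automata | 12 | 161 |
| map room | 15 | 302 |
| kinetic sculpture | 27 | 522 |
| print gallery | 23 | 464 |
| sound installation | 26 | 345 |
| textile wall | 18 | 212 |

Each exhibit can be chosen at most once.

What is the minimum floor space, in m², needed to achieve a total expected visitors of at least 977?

Need the lightest bundle worth ≥ 977.
kinetic sculpture + print gallery: 986 expected visitors at 50 m².
Any bundle with less than 50 m² falls short of 977.

50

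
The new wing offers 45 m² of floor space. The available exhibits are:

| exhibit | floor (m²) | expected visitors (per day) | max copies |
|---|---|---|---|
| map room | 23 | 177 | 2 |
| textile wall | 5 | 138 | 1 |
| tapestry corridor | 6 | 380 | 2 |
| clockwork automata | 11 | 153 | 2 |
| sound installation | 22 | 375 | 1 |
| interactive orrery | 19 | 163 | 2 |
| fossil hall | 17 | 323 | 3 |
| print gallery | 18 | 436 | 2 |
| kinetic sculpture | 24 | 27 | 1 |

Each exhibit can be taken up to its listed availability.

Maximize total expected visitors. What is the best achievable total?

The ratio heuristic lands on textile wall + 2×tapestry corridor + print gallery (1334) but leaves 10 m² idle.
The 18 m² tied up in print gallery is better spent on clockwork automata + fossil hall — total rises to 1374 (45 m²).
No other feasible combination exceeds 1374.

1374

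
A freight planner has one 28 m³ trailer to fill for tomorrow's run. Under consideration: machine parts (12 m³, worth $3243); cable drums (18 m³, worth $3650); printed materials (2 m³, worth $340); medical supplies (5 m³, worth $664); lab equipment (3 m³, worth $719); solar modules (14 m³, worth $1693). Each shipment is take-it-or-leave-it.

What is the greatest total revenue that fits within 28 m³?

5373

By revenue per m³: machine parts 270.25, lab equipment 239.67, cable drums 202.78 lead.
Taking the top-ratio shipments first gives machine parts + printed materials + medical supplies + lab equipment for 4966 (22 m³).
Replace machine parts with cable drums: the trade gains 407 net, giving 5373 at 28 m³.
Every other selection either busts 28 m³ or fails to beat 5373.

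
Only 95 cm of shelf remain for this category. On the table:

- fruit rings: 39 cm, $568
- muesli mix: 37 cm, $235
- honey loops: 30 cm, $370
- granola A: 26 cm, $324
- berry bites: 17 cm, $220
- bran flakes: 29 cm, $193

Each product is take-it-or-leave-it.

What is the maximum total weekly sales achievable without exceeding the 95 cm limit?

By weekly sales per cm: fruit rings 14.56, berry bites 12.94, granola A 12.46, honey loops 12.33 lead.
A density-first pass picks fruit rings + granola A + berry bites — 1112 at 82 cm.
Dropping berry bites frees 17 cm; slotting in honey loops (30 cm) lifts the total to 1262 at 95 cm.

1262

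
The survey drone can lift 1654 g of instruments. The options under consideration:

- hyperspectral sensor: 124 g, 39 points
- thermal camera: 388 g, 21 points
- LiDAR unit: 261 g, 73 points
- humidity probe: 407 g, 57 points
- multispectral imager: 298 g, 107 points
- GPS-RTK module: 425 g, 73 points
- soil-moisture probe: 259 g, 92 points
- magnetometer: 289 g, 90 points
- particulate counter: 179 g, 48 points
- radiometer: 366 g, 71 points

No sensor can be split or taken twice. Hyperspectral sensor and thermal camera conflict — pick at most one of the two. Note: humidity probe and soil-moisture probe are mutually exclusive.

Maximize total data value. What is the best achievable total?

481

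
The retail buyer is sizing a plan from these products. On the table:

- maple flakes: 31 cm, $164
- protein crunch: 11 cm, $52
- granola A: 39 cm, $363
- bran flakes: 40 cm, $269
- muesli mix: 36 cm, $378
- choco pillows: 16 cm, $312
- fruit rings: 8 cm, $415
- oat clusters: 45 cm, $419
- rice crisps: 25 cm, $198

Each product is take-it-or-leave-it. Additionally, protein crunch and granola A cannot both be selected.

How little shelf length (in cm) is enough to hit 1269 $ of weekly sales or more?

85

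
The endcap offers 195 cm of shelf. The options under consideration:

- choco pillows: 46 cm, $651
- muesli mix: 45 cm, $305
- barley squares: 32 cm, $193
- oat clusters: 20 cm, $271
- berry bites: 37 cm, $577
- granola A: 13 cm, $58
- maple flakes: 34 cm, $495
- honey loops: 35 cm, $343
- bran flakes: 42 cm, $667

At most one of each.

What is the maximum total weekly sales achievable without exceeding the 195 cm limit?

2733

Density check — bran flakes 15.88, berry bites 15.59, maple flakes 14.56 are the best per cm.
Taking the top-ratio products first gives choco pillows + oat clusters + berry bites + granola A + maple flakes + bran flakes for 2719 (192 cm).
Replace oat clusters and granola A with honey loops: the trade gains 14 net, giving 2733 at 194 cm.
Runner-up choco pillows + oat clusters + berry bites + granola A + maple flakes + bran flakes tops out at 2719.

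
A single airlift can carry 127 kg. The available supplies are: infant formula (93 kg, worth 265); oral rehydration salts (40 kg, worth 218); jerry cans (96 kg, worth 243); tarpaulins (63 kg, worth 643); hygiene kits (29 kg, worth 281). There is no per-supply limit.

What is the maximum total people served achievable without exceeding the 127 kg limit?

1286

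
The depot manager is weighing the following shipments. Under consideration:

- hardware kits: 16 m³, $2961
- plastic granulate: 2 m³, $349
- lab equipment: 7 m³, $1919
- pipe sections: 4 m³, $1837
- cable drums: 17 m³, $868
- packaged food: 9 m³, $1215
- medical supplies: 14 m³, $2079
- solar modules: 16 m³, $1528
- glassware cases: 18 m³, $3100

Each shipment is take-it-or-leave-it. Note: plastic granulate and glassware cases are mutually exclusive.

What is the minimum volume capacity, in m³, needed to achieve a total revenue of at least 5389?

Minimise m³ subject to total revenue ≥ 5389.
lab equipment + pipe sections + medical supplies reaches 5835 using 25 m³.
No combination under 25 m³ hits 5389.

25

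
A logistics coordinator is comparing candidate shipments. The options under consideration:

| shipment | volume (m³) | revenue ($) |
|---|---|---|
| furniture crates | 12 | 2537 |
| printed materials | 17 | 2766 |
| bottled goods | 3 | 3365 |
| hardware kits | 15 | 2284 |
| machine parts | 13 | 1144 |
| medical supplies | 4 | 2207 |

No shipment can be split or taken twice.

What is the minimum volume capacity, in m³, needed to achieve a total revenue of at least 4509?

Need the lightest bundle worth ≥ 4509.
bottled goods + medical supplies reaches 5572 using 7 m³.
Below 7 m³ the best achievable stays under 4509.

7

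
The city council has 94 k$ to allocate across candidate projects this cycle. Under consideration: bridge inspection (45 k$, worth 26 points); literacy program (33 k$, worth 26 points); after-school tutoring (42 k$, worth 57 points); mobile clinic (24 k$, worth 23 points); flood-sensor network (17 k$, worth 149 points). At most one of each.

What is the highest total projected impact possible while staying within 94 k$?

The ratio heuristic lands on after-school tutoring + mobile clinic + flood-sensor network (229) but leaves 11 k$ idle.
Replace mobile clinic with literacy program: the trade gains 3 net, giving 232 at 92 k$.
Next best is after-school tutoring + mobile clinic + flood-sensor network at 229 (83 k$) — short by 3.

232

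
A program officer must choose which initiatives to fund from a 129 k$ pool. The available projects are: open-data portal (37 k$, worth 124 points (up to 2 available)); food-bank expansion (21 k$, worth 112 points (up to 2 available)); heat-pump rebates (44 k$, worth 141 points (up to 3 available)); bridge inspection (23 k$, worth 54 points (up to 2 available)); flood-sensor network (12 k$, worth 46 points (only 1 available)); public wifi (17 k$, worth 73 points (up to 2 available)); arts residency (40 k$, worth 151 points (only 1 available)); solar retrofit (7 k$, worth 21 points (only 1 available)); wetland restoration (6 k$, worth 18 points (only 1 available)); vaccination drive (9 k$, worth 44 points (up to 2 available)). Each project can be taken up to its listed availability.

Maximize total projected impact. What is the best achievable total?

By projected impact per k$: food-bank expansion 5.33, vaccination drive 4.89, public wifi 4.29, flood-sensor network 3.83 lead.
Filling by ratio: 2×food-bank expansion + flood-sensor network + 2×public wifi + solar retrofit + wetland restoration + 2×vaccination drive for 543, with 10 k$ left unused.
The 30 k$ tied up in public wifi and solar retrofit and wetland restoration is better spent on arts residency — total rises to 582 (129 k$).
No other feasible combination exceeds 582.

582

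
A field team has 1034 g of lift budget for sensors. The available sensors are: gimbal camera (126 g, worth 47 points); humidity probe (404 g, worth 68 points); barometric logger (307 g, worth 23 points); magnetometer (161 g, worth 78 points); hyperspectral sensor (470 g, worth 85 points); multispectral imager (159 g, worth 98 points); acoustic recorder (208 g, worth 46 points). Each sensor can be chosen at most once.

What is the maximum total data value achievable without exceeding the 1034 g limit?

308

Greedy by ratio would take gimbal camera + barometric logger + magnetometer + multispectral imager + acoustic recorder: 961 g used, total 292.
Replace barometric logger and acoustic recorder with hyperspectral sensor: the trade gains 16 net, giving 308 at 916 g.
The closest alternative, magnetometer + hyperspectral sensor + multispectral imager + acoustic recorder, reaches only 307.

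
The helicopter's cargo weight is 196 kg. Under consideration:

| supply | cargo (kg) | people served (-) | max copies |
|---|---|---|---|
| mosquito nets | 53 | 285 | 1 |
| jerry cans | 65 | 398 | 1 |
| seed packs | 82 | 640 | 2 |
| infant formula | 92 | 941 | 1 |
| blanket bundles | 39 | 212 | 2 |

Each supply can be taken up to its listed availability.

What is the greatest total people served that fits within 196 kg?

Density check — infant formula 10.23, seed packs 7.80, jerry cans 6.12, blanket bundles 5.44 are the best per kg.
Best packing: seed packs + infant formula — 174 kg, 1581 total.
That's the maximum — no swap from here does better than 1581.

1581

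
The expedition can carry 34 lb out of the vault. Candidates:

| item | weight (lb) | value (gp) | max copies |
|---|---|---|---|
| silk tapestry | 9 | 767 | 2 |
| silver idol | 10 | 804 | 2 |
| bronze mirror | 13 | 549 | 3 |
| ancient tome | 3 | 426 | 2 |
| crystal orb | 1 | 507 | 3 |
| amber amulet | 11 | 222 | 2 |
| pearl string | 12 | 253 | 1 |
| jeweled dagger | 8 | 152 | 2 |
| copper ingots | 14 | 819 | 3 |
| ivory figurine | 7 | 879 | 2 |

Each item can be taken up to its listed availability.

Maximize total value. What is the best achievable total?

4935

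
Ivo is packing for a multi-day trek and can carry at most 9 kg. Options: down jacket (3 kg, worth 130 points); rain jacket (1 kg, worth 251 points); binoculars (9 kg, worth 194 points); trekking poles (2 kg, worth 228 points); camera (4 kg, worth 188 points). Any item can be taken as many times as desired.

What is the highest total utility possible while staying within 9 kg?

2259

Ranking by ratio (utility/kg): rain jacket 251.00, trekking poles 114.00, camera 47.00, down jacket 43.33.
The ratio ordering already packs tightly: 9×rain jacket, 9 kg, 2259.
No other feasible combination exceeds 2259.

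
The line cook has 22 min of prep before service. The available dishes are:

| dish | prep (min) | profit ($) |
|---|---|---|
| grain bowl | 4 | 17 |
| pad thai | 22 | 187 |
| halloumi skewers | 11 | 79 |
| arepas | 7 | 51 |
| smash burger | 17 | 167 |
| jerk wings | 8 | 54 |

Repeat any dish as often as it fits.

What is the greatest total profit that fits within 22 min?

187

Greedy by ratio would take grain bowl + smash burger: 21 min used, total 184.
The 21 min tied up in grain bowl and smash burger is better spent on pad thai — total rises to 187 (22 min).
Nothing else within 22 min beats 187.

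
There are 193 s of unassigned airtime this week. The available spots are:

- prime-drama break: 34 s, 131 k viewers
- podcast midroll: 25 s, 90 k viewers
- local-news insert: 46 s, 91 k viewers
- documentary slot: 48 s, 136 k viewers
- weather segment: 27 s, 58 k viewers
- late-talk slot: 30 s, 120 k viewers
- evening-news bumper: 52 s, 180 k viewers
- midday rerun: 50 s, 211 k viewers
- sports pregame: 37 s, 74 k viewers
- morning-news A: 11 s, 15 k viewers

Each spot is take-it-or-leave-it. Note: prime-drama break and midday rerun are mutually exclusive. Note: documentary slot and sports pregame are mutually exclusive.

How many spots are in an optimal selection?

5

Best achievable expected reach is 662.
documentary slot + late-talk slot + evening-news bumper + midday rerun + morning-news A hits 662 at 191 s.
All optima have 5 spots.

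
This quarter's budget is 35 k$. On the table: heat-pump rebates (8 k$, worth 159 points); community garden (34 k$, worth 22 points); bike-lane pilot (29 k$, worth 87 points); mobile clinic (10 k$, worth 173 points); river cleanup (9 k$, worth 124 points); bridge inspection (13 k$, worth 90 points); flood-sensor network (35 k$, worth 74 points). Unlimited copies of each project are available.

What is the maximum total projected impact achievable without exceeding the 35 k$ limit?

650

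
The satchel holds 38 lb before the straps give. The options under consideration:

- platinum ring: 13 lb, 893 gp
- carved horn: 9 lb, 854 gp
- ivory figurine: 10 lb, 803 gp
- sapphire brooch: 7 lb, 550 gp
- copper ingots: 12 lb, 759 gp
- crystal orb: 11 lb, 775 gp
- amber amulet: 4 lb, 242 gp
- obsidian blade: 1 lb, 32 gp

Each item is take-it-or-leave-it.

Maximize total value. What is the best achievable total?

3014

Taking carved horn + ivory figurine + sapphire brooch + crystal orb + obsidian blade: 38 lb used, 3014 in value.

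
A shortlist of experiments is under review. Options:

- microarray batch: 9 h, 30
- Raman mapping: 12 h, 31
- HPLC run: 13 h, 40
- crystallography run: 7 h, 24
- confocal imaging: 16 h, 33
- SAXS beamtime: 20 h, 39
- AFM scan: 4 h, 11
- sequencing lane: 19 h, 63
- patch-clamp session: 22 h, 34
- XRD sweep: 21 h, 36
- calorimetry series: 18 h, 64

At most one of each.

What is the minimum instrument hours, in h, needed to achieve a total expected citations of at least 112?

34

Look for the lowest-instrument combination reaching 112.
Taking microarray batch + crystallography run + calorimetry series gives 118 (≥ 112) for 34 h.
Below 34 h the best achievable stays under 112.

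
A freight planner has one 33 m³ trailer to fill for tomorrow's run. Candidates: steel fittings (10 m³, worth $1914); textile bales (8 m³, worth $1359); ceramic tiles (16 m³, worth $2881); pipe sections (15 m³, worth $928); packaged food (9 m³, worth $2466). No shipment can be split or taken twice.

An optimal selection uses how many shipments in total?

3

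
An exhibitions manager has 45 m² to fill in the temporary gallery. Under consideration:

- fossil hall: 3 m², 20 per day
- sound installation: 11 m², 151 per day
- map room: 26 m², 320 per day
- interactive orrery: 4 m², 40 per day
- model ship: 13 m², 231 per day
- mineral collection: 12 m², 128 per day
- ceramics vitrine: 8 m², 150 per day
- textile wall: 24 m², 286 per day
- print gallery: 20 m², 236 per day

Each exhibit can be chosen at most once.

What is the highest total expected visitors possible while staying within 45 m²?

667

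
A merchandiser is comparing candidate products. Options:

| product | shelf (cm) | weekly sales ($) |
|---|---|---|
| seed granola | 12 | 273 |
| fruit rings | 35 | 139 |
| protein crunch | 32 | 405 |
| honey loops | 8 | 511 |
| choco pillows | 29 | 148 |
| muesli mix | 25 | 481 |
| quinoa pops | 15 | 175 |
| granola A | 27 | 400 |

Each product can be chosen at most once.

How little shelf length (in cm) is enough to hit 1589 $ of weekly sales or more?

Look for the lowest-shelf combination reaching 1589.
seed granola + honey loops + muesli mix + granola A reaches 1665 using 72 cm.
No combination under 72 cm hits 1589.

72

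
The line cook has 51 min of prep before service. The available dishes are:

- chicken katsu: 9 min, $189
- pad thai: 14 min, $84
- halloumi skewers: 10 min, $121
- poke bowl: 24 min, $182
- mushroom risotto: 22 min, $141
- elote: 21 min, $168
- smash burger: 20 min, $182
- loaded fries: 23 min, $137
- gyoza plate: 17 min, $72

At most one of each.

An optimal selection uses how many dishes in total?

Optimal total is 539.
One optimal bundle: chicken katsu + elote + smash burger (50 min).
Any selection reaching 539 contains exactly 3 dishes.

3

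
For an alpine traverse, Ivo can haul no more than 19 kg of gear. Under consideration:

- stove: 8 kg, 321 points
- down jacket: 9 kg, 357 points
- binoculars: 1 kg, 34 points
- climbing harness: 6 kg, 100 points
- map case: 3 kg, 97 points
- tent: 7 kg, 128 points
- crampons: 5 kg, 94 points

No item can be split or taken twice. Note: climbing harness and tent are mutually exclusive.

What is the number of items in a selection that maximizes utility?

3

The maximum utility within 19 kg is 712.
stove + down jacket + binoculars hits 712 at 18 kg.
Any selection reaching 712 contains exactly 3 items.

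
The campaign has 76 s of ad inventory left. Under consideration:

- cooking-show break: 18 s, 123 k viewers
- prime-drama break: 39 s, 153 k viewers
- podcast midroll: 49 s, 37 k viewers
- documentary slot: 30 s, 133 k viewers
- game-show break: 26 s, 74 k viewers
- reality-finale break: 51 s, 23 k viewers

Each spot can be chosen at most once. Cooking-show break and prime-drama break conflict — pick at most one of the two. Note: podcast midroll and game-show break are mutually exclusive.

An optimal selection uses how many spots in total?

3

Optimal total is 330.
One optimal bundle: cooking-show break + documentary slot + game-show break (74 s).
All optima have 3 spots.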